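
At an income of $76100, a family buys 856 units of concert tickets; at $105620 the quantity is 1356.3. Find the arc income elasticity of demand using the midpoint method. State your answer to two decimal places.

ΔQ = 1356.3 − 856 = 500.3; midpoint Q̄ = (856 + 1356.3)/2 = 1106.15.
ΔI = 105620 − 76100 = 29520; midpoint Ī = (76100 + 105620)/2 = 90860.
η = (ΔQ/Q̄) ÷ (ΔI/Ī) = (500.3/1106.15) ÷ (29520/90860) = 1.39.

1.39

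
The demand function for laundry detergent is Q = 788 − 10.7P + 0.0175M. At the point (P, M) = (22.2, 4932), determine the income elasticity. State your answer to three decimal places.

0.136

At P = 22.2, M = 4932: Q = 636.770.
Holding P constant, ∂Q/∂M = 0.0175.
η_M = (∂Q/∂M)·(M/Q) = 0.0175 × (4932/636.770) = 0.136.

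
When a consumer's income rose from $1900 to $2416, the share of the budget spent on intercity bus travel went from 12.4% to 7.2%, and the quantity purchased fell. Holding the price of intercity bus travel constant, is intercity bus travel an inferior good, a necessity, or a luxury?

Quantity demanded falls as income rises, so η < 0.

inferior good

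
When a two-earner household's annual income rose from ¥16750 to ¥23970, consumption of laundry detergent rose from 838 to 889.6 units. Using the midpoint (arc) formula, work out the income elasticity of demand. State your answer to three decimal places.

0.168

ΔQ = 889.6 − 838 = 51.6; midpoint Q̄ = (838 + 889.6)/2 = 863.8.
ΔI = 23970 − 16750 = 7220; midpoint Ī = (16750 + 23970)/2 = 20360.
η = (ΔQ/Q̄) ÷ (ΔI/Ī) = (51.6/863.8) ÷ (7220/20360) = 0.168.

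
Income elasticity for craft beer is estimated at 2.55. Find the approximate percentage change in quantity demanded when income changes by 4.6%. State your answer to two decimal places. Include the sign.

11.73%

%ΔQ ≈ η × %ΔI = 2.55 × 4.6% = 11.73%.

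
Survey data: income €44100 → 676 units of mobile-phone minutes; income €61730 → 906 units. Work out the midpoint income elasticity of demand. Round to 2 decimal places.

ΔQ = 906 − 676 = 230; midpoint Q̄ = (676 + 906)/2 = 791.
ΔI = 61730 − 44100 = 17630; midpoint Ī = (44100 + 61730)/2 = 52915.
η = (ΔQ/Q̄) ÷ (ΔI/Ī) = (230/791) ÷ (17630/52915) = 0.87.

0.87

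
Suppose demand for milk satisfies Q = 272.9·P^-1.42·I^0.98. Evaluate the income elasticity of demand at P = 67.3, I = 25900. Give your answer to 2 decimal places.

0.98

For a multiplicative demand Q = A·P^α·I^β, the income elasticity is β everywhere.
Here β = 0.98, so η = 0.98.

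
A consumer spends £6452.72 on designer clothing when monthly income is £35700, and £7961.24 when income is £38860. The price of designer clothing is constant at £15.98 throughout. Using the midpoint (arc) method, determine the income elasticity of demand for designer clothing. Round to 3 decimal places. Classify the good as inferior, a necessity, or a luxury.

2.469 (luxury)

With a constant price, Q₁ = 6452.72/15.98 = 403.800 and Q₂ = 7961.24/15.98 = 498.200 (equivalently, work directly with expenditure since P cancels).
Midpoint %ΔQ = (7961.24 − 6452.72)/7206.98 = 0.20931; midpoint %ΔI = (38860 − 35700)/37280 = 0.08476.
η = 0.20931 / 0.08476 = 2.469.
η > 1 ⇒ luxury.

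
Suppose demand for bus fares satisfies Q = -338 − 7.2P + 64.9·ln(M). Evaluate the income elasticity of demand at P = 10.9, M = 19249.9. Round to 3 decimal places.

At P = 10.9, M = 19249.9: Q = 223.775.
Holding P constant, ∂Q/∂M = 64.9/M = 0.00337145.
η_M = (∂Q/∂M)·(M/Q) = 0.00337145 × (19249.9/223.775) = 0.290.

0.290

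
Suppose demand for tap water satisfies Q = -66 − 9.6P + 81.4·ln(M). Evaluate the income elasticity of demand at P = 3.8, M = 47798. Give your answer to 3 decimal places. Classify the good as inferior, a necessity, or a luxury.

0.105 (necessity)

At P = 3.8, M = 47798: Q = 774.584.
Holding P constant, ∂Q/∂M = 81.4/M = 0.001703.
η_M = (∂Q/∂M)·(M/Q) = 0.001703 × (47798/774.584) = 0.105.
Since 0 < η < 1, this is a necessity.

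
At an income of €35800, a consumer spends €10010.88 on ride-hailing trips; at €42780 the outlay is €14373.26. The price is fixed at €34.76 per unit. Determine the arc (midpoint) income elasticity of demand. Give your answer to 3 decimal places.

With a constant price, Q₁ = 10010.88/34.76 = 288.000 and Q₂ = 14373.26/34.76 = 413.500 (equivalently, work directly with expenditure since P cancels).
Midpoint %ΔQ = (14373.26 − 10010.88)/12192.07 = 0.35780; midpoint %ΔI = (42780 − 35800)/39290 = 0.17765.
η = 0.35780 / 0.17765 = 2.014.

2.014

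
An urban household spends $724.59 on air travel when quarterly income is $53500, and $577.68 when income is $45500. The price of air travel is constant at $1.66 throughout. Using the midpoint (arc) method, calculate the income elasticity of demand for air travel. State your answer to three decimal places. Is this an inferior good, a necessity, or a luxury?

1.396 (luxury)

With a constant price, Q₁ = 724.59/1.66 = 436.500 and Q₂ = 577.68/1.66 = 348.000 (equivalently, work directly with expenditure since P cancels).
Midpoint %ΔQ = (577.68 − 724.59)/651.14 = -0.22562; midpoint %ΔI = (45500 − 53500)/49500 = -0.16162.
η = -0.22562 / -0.16162 = 1.396.
η > 1 ⇒ luxury.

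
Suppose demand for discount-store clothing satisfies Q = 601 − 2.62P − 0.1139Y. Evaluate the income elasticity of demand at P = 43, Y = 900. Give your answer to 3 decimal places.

-0.266

At P = 43, Y = 900: Q = 385.830.
Holding P constant, ∂Q/∂Y = −0.1139.
η_Y = (∂Q/∂Y)·(Y/Q) = -0.1139 × (900/385.830) = -0.266.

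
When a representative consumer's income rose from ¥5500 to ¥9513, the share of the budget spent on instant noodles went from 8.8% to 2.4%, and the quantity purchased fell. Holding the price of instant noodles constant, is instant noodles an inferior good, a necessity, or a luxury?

inferior good

Quantity demanded falls as income rises, so η < 0.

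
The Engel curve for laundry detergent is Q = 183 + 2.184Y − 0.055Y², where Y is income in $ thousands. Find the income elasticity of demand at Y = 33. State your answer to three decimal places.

-0.244

At Y = 33: Q = 195.1770.
dQ/dY = 2.184 − 0.11Y = -1.44600.
η = (dQ/dY)·(Y/Q) = -1.44600 × (33/195.1770) = -0.244.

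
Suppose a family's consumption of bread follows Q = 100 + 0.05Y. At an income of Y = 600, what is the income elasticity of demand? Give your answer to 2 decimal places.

At Y = 600: Q = 130.000.
dQ/dY = 0.05.
η = (dQ/dY)·(Y/Q) = 0.05 × (600/130.000) = 0.23.

0.23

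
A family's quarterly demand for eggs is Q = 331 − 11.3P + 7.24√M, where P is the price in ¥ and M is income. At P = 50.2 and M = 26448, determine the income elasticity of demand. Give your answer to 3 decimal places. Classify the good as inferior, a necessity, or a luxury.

At P = 50.2, M = 26448: Q = 941.170.
Holding P constant, ∂Q/∂M = 7.24/(2√M) = 0.0222593.
η_M = (∂Q/∂M)·(M/Q) = 0.0222593 × (26448/941.170) = 0.626.
Since 0 < η < 1, this is a necessity.

0.626 (necessity)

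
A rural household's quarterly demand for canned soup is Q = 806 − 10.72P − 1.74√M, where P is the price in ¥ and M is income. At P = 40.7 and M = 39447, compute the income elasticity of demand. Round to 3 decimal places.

At P = 40.7, M = 39447: Q = 24.110.
Holding P constant, ∂Q/∂M = -1.74/(2√M) = -0.00438038.
η_M = (∂Q/∂M)·(M/Q) = -0.00438038 × (39447/24.110) = -7.167.

-7.167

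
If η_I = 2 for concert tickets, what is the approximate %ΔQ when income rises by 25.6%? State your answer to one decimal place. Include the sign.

%ΔQ ≈ η × %ΔI = 2 × 25.6% = 51.2%.

51.2%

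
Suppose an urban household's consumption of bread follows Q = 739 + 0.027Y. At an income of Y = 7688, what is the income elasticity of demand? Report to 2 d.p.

At Y = 7688: Q = 946.576.
dQ/dY = 0.027.
η = (dQ/dY)·(Y/Q) = 0.027 × (7688/946.576) = 0.22.

0.22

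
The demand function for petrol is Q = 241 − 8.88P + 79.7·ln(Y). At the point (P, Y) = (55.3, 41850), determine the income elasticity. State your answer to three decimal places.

At P = 55.3, Y = 41850: Q = 598.091.
Holding P constant, ∂Q/∂Y = 79.7/Y = 0.00190442.
η_Y = (∂Q/∂Y)·(Y/Q) = 0.00190442 × (41850/598.091) = 0.133.

0.133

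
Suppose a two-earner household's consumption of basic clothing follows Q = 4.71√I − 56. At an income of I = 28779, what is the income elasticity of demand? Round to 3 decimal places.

At I = 28779: Q = 743.022.
dQ/dI = 4.71/(2√I) = 0.013882 at this income.
η = (dQ/dI)·(I/Q) = 0.013882 × (28779/743.022) = 0.538.

0.538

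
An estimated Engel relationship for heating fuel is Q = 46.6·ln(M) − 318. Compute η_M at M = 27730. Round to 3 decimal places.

0.294

At M = 27730: Q = 158.731.
dQ/dM = 46.6/M = 0.00168049 at this income.
η = (dQ/dM)·(M/Q) = 0.00168049 × (27730/158.731) = 0.294.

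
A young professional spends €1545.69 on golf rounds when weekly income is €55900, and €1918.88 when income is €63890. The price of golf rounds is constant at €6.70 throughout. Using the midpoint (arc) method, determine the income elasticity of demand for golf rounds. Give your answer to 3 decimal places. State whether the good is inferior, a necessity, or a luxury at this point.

1.615 (luxury)

With a constant price, Q₁ = 1545.69/6.70 = 230.700 and Q₂ = 1918.88/6.70 = 286.400 (equivalently, work directly with expenditure since P cancels).
Midpoint %ΔQ = (1918.88 − 1545.69)/1732.29 = 0.21543; midpoint %ΔI = (63890 − 55900)/59895 = 0.13340.
η = 0.21543 / 0.13340 = 1.615.
η > 1 ⇒ luxury.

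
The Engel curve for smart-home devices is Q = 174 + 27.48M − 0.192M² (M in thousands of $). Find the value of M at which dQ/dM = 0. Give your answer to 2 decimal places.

dQ/dM = 27.48 − 0.384M.
The good is inferior where dQ/dM < 0. Setting dQ/dM = 0 gives M = 27.48 / 0.384 = 71.56.

71.56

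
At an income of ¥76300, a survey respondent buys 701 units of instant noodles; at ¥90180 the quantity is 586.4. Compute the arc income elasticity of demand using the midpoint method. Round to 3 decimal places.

-1.068

ΔQ = 586.4 − 701 = -114.6; midpoint Q̄ = (701 + 586.4)/2 = 643.7.
ΔI = 90180 − 76300 = 13880; midpoint Ī = (76300 + 90180)/2 = 83240.
η = (ΔQ/Q̄) ÷ (ΔI/Ī) = (-114.6/643.7) ÷ (13880/83240) = -1.068.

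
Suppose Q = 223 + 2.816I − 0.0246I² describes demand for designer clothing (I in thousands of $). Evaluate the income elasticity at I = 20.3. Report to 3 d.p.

At I = 20.3: Q = 270.0274.
dQ/dI = 2.816 − 0.0492I = 1.81724.
η = (dQ/dI)·(I/Q) = 1.81724 × (20.3/270.0274) = 0.137.

0.137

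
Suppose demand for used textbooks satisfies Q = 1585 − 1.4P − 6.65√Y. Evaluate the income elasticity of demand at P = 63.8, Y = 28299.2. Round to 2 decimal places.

At P = 63.8, Y = 28299.2: Q = 376.993.
Holding P constant, ∂Q/∂Y = -6.65/(2√Y) = -0.0197654.
η_Y = (∂Q/∂Y)·(Y/Q) = -0.0197654 × (28299.2/376.993) = -1.48.

-1.48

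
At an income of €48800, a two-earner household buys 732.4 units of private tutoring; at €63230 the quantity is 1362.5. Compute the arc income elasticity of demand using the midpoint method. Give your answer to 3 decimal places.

2.335

ΔQ = 1362.5 − 732.4 = 630.1; midpoint Q̄ = (732.4 + 1362.5)/2 = 1047.45.
ΔI = 63230 − 48800 = 14430; midpoint Ī = (48800 + 63230)/2 = 56015.
η = (ΔQ/Q̄) ÷ (ΔI/Ī) = (630.1/1047.45) ÷ (14430/56015) = 2.335.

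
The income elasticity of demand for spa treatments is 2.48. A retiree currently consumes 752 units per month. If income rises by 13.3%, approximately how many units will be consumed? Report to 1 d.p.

%ΔQ ≈ η × %ΔI = 2.48 × 13.3% = 32.984%.
New Q ≈ 752 × (1 + 0.32984) = 1000.0.

1000.0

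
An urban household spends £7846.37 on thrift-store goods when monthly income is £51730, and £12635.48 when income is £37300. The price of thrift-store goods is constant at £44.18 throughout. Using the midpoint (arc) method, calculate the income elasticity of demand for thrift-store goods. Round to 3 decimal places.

-1.443

With a constant price, Q₁ = 7846.37/44.18 = 177.600 and Q₂ = 12635.48/44.18 = 286.000 (equivalently, work directly with expenditure since P cancels).
Midpoint %ΔQ = (12635.48 − 7846.37)/10240.92 = 0.46764; midpoint %ΔI = (37300 − 51730)/44515 = -0.32416.
η = 0.46764 / -0.32416 = -1.443.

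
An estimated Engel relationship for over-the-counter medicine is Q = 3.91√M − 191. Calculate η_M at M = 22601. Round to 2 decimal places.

At M = 22601: Q = 396.815.
dQ/dM = 3.91/(2√M) = 0.0130042 at this income.
η = (dQ/dM)·(M/Q) = 0.0130042 × (22601/396.815) = 0.74.

0.74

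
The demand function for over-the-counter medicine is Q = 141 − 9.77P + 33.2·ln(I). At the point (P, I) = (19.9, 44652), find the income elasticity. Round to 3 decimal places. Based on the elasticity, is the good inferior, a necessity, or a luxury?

At P = 19.9, I = 44652: Q = 302.038.
Holding P constant, ∂Q/∂I = 33.2/I = 0.000743528.
η_I = (∂Q/∂I)·(I/Q) = 0.000743528 × (44652/302.038) = 0.110.
Since 0 < η < 1, this is a necessity.

0.110 (necessity)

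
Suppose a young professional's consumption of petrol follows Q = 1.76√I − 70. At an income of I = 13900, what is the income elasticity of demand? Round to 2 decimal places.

At I = 13900: Q = 137.501.
dQ/dI = 1.76/(2√I) = 0.00746406 at this income.
η = (dQ/dI)·(I/Q) = 0.00746406 × (13900/137.501) = 0.75.

0.75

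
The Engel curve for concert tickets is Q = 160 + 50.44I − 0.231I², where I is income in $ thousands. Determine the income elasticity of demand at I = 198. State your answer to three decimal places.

At I = 198: Q = 1090.9960.
dQ/dI = 50.44 − 0.462I = -41.03600.
η = (dQ/dI)·(I/Q) = -41.03600 × (198/1090.9960) = -7.447.

-7.447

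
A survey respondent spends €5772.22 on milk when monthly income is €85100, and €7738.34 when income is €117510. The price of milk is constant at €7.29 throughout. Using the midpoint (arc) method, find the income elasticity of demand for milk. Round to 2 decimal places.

0.91

With a constant price, Q₁ = 5772.22/7.29 = 791.800 and Q₂ = 7738.34/7.29 = 1061.501 (equivalently, work directly with expenditure since P cancels).
Midpoint %ΔQ = (7738.34 − 5772.22)/6755.28 = 0.29105; midpoint %ΔI = (117510 − 85100)/101305 = 0.31992.
η = 0.29105 / 0.31992 = 0.91.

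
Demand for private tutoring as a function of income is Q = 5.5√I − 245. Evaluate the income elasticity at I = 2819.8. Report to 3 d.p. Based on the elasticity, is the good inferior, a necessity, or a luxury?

At I = 2819.8: Q = 47.060.
dQ/dI = 5.5/(2√I) = 0.0517873 at this income.
η = (dQ/dI)·(I/Q) = 0.0517873 × (2819.8/47.060) = 3.103.
Since η > 1, the good is a luxury.

3.103 (luxury)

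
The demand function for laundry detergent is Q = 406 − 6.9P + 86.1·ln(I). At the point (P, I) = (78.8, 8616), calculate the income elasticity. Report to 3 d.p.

0.134

At P = 78.8, I = 8616: Q = 642.464.
Holding P constant, ∂Q/∂I = 86.1/I = 0.00999304.
η_I = (∂Q/∂I)·(I/Q) = 0.00999304 × (8616/642.464) = 0.134.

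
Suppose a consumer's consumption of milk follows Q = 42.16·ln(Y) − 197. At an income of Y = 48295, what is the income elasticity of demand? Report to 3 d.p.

At Y = 48295: Q = 257.699.
dQ/dY = 42.16/Y = 0.000872968 at this income.
η = (dQ/dY)·(Y/Q) = 0.000872968 × (48295/257.699) = 0.164.

0.164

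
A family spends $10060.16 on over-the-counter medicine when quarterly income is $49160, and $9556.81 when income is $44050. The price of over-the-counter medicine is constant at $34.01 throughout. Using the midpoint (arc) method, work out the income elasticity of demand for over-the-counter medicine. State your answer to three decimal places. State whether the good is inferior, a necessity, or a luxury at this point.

0.468 (necessity)

With a constant price, Q₁ = 10060.16/34.01 = 295.800 and Q₂ = 9556.81/34.01 = 281.000 (equivalently, work directly with expenditure since P cancels).
Midpoint %ΔQ = (9556.81 − 10060.16)/9808.49 = -0.05132; midpoint %ΔI = (44050 − 49160)/46605 = -0.10964.
η = -0.05132 / -0.10964 = 0.468.
0 < η < 1 ⇒ necessity.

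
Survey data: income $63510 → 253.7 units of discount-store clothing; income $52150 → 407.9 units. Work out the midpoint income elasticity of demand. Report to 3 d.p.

-2.373

ΔQ = 407.9 − 253.7 = 154.2; midpoint Q̄ = (253.7 + 407.9)/2 = 330.8.
ΔI = 52150 − 63510 = -11360; midpoint Ī = (63510 + 52150)/2 = 57830.
η = (ΔQ/Q̄) ÷ (ΔI/Ī) = (154.2/330.8) ÷ (-11360/57830) = -2.373.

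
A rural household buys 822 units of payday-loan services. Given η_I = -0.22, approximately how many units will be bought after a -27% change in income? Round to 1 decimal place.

870.8

%ΔQ ≈ η × %ΔI = -0.22 × (-27%) = 5.94%.
New Q ≈ 822 × (1 + 0.0594) = 870.8.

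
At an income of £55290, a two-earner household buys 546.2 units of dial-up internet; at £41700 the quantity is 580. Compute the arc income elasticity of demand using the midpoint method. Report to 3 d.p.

-0.214

ΔQ = 580 − 546.2 = 33.8; midpoint Q̄ = (546.2 + 580)/2 = 563.1.
ΔI = 41700 − 55290 = -13590; midpoint Ī = (55290 + 41700)/2 = 48495.
η = (ΔQ/Q̄) ÷ (ΔI/Ī) = (33.8/563.1) ÷ (-13590/48495) = -0.214.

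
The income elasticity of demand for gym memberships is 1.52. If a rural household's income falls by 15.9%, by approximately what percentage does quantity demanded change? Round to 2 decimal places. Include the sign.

-24.17%

%ΔQ ≈ η × %ΔI = 1.52 × (-15.9%) = -24.17%.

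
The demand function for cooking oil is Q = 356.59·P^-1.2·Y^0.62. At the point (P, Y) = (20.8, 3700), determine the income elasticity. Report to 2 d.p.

For a multiplicative demand Q = A·P^α·Y^β, the income elasticity is β everywhere.
Here β = 0.62, so η = 0.62.

0.62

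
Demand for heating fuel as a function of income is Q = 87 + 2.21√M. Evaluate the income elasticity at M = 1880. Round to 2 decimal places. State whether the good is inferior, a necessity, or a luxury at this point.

At M = 1880: Q = 182.823.
dQ/dM = 2.21/(2√M) = 0.0254849 at this income.
η = (dQ/dM)·(M/Q) = 0.0254849 × (1880/182.823) = 0.26.
Since 0 < η < 1, the good is a necessity.

0.26 (necessity)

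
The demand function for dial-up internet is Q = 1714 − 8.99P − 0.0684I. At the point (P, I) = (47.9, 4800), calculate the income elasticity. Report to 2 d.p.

-0.34

At P = 47.9, I = 4800: Q = 955.059.
Holding P constant, ∂Q/∂I = −0.0684.
η_I = (∂Q/∂I)·(I/Q) = -0.0684 × (4800/955.059) = -0.34.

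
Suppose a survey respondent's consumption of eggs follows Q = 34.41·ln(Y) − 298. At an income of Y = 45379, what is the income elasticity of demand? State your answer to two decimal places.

At Y = 45379: Q = 70.972.
dQ/dY = 34.41/Y = 0.00075828 at this income.
η = (dQ/dY)·(Y/Q) = 0.00075828 × (45379/70.972) = 0.48.

0.48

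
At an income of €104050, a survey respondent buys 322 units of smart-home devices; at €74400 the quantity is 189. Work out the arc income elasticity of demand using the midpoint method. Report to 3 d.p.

ΔQ = 189 − 322 = -133; midpoint Q̄ = (322 + 189)/2 = 255.5.
ΔI = 74400 − 104050 = -29650; midpoint Ī = (104050 + 74400)/2 = 89225.
η = (ΔQ/Q̄) ÷ (ΔI/Ī) = (-133/255.5) ÷ (-29650/89225) = 1.566.

1.566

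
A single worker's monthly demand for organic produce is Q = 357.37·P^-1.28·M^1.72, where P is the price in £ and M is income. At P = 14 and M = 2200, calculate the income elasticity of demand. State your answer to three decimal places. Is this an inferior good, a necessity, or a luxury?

For a multiplicative demand Q = A·P^α·M^β, the income elasticity is β everywhere.
Here β = 1.72, so η = 1.720.
Since η > 1, this is a luxury.

1.720 (luxury)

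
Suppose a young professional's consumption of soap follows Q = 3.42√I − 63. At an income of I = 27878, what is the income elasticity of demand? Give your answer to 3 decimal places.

At I = 27878: Q = 508.027.
dQ/dI = 3.42/(2√I) = 0.0102415 at this income.
η = (dQ/dI)·(I/Q) = 0.0102415 × (27878/508.027) = 0.562.

0.562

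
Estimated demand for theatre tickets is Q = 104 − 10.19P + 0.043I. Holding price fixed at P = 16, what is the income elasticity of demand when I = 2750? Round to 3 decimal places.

1.997

At P = 16, I = 2750: Q = 59.210.
Holding P constant, ∂Q/∂I = 0.043.
η_I = (∂Q/∂I)·(I/Q) = 0.043 × (2750/59.210) = 1.997.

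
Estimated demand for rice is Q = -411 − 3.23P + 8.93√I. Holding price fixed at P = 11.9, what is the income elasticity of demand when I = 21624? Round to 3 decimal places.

0.760

At P = 11.9, I = 21624: Q = 863.729.
Holding P constant, ∂Q/∂I = 8.93/(2√I) = 0.0303636.
η_I = (∂Q/∂I)·(I/Q) = 0.0303636 × (21624/863.729) = 0.760.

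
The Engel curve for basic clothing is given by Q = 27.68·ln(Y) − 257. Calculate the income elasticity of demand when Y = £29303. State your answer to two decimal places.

At Y = 29303: Q = 27.701.
dQ/dY = 27.68/Y = 0.000944613 at this income.
η = (dQ/dY)·(Y/Q) = 0.000944613 × (29303/27.701) = 1.00.

1.00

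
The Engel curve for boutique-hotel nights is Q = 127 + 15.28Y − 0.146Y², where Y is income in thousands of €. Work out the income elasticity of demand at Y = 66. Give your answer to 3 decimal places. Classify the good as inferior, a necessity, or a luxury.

-0.527 (inferior good)

At Y = 66: Q = 499.5040.
dQ/dY = 15.28 − 0.292Y = -3.99200.
η = (dQ/dY)·(Y/Q) = -3.99200 × (66/499.5040) = -0.527.
η < 0 ⇒ inferior good.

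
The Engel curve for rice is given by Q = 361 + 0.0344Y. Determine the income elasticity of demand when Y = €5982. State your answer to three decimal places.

0.363

At Y = 5982: Q = 566.781.
dQ/dY = 0.0344.
η = (dQ/dY)·(Y/Q) = 0.0344 × (5982/566.781) = 0.363.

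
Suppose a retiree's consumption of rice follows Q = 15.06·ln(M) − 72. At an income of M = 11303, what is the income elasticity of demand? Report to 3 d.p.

At M = 11303: Q = 68.552.
dQ/dM = 15.06/M = 0.00133239 at this income.
η = (dQ/dM)·(M/Q) = 0.00133239 × (11303/68.552) = 0.220.

0.220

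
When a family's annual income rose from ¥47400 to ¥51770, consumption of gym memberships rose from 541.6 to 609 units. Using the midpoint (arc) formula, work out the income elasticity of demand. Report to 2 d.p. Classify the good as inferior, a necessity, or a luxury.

ΔQ = 609 − 541.6 = 67.4; midpoint Q̄ = (541.6 + 609)/2 = 575.3.
ΔI = 51770 − 47400 = 4370; midpoint Ī = (47400 + 51770)/2 = 49585.
η = (ΔQ/Q̄) ÷ (ΔI/Ī) = (67.4/575.3) ÷ (4370/49585) = 1.33.
η > 1 ⇒ luxury.

1.33 (luxury)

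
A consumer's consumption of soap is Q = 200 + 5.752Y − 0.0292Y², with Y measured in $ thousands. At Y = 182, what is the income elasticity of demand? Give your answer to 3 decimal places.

At Y = 182: Q = 279.6432.
dQ/dY = 5.752 − 0.0584Y = -4.87680.
η = (dQ/dY)·(Y/Q) = -4.87680 × (182/279.6432) = -3.174.

-3.174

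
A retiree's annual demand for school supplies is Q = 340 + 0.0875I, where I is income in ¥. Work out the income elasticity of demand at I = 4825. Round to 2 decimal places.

At I = 4825: Q = 762.188.
dQ/dI = 0.0875.
η = (dQ/dI)·(I/Q) = 0.0875 × (4825/762.188) = 0.55.

0.55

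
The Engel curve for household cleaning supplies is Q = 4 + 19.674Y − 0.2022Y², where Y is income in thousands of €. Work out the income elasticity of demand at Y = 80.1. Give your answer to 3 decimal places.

At Y = 80.1: Q = 282.5702.
dQ/dY = 19.674 − 0.4044Y = -12.71844.
η = (dQ/dY)·(Y/Q) = -12.71844 × (80.1/282.5702) = -3.605.

-3.605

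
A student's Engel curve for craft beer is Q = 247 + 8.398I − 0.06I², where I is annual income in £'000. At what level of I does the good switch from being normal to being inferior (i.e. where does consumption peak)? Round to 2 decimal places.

dQ/dI = 8.398 − 0.12I.
The good is inferior where dQ/dI < 0. Setting dQ/dI = 0 gives I = 8.398 / 0.12 = 69.98.

69.98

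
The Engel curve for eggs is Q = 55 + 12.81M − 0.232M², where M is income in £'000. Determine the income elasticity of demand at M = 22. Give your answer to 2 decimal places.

0.25

At M = 22: Q = 224.5320.
dQ/dM = 12.81 − 0.464M = 2.60200.
η = (dQ/dM)·(M/Q) = 2.60200 × (22/224.5320) = 0.25.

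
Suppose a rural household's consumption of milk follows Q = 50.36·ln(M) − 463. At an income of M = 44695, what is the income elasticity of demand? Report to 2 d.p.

0.66

At M = 44695: Q = 76.236.
dQ/dM = 50.36/M = 0.00112675 at this income.
η = (dQ/dM)·(M/Q) = 0.00112675 × (44695/76.236) = 0.66.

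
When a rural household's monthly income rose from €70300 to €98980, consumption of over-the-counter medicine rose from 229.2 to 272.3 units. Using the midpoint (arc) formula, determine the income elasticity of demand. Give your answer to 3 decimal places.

0.507

ΔQ = 272.3 − 229.2 = 43.1; midpoint Q̄ = (229.2 + 272.3)/2 = 250.75.
ΔI = 98980 − 70300 = 28680; midpoint Ī = (70300 + 98980)/2 = 84640.
η = (ΔQ/Q̄) ÷ (ΔI/Ī) = (43.1/250.75) ÷ (28680/84640) = 0.507.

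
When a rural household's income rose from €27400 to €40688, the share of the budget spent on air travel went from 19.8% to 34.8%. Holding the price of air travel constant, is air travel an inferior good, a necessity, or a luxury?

luxury

The budget share rises as income rises, so η > 1.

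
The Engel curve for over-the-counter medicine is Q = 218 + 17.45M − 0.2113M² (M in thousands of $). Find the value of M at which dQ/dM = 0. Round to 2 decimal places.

41.29

dQ/dM = 17.45 − 0.4226M.
The good is inferior where dQ/dM < 0. Setting dQ/dM = 0 gives M = 17.45 / 0.4226 = 41.29.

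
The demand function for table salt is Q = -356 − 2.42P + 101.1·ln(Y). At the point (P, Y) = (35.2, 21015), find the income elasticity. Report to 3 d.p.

At P = 35.2, Y = 21015: Q = 565.063.
Holding P constant, ∂Q/∂Y = 101.1/Y = 0.00481085.
η_Y = (∂Q/∂Y)·(Y/Q) = 0.00481085 × (21015/565.063) = 0.179.

0.179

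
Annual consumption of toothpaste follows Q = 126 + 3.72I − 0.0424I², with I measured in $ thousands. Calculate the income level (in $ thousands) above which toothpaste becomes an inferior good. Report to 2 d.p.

43.87

dQ/dI = 3.72 − 0.0848I.
The good is inferior where dQ/dI < 0. Setting dQ/dI = 0 gives I = 3.72 / 0.0848 = 43.87.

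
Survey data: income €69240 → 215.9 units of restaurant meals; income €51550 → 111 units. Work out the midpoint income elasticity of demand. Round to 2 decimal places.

2.19

ΔQ = 111 − 215.9 = -104.9; midpoint Q̄ = (215.9 + 111)/2 = 163.45.
ΔI = 51550 − 69240 = -17690; midpoint Ī = (69240 + 51550)/2 = 60395.
η = (ΔQ/Q̄) ÷ (ΔI/Ī) = (-104.9/163.45) ÷ (-17690/60395) = 2.19.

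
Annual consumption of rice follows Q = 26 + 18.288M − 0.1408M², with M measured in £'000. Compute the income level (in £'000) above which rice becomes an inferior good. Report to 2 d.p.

dQ/dM = 18.288 − 0.2816M.
The good is inferior where dQ/dM < 0. Setting dQ/dM = 0 gives M = 18.288 / 0.2816 = 64.94.

64.94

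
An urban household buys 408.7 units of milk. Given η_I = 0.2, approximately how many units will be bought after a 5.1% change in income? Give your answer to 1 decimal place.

%ΔQ ≈ η × %ΔI = 0.2 × 5.1% = 1.02%.
New Q ≈ 408.7 × (1 + 0.0102) = 412.9.

412.9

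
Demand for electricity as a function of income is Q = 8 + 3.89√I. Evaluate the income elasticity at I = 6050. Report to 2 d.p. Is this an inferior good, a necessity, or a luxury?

At I = 6050: Q = 310.571.
dQ/dI = 3.89/(2√I) = 0.0250059 at this income.
η = (dQ/dI)·(I/Q) = 0.0250059 × (6050/310.571) = 0.49.
Since 0 < η < 1, the good is a necessity.

0.49 (necessity)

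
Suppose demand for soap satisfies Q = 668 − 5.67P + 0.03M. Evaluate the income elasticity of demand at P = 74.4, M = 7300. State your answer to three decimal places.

0.471

At P = 74.4, M = 7300: Q = 465.152.
Holding P constant, ∂Q/∂M = 0.03.
η_M = (∂Q/∂M)·(M/Q) = 0.03 × (7300/465.152) = 0.471.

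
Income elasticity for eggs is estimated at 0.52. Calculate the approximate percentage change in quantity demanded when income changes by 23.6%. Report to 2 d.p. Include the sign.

12.27%

%ΔQ ≈ η × %ΔI = 0.52 × 23.6% = 12.27%.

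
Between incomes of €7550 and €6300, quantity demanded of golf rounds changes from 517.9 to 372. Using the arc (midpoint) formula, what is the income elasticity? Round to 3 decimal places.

1.817

ΔQ = 372 − 517.9 = -145.9; midpoint Q̄ = (517.9 + 372)/2 = 444.95.
ΔI = 6300 − 7550 = -1250; midpoint Ī = (7550 + 6300)/2 = 6925.
η = (ΔQ/Q̄) ÷ (ΔI/Ī) = (-145.9/444.95) ÷ (-1250/6925) = 1.817.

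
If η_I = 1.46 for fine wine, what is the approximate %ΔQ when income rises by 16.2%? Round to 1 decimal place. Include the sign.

%ΔQ ≈ η × %ΔI = 1.46 × 16.2% = 23.7%.

23.7%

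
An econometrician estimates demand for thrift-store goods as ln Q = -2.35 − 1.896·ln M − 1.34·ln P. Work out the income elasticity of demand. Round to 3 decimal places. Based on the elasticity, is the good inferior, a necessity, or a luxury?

In a log-linear demand, the coefficient on ln M is the income elasticity.
So η = -1.896.
η < 0 ⇒ inferior good.

-1.896 (inferior good)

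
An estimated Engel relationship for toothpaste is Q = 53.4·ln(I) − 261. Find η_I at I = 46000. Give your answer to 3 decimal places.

At I = 46000: Q = 312.324.
dQ/dI = 53.4/I = 0.00116087 at this income.
η = (dQ/dI)·(I/Q) = 0.00116087 × (46000/312.324) = 0.171.

0.171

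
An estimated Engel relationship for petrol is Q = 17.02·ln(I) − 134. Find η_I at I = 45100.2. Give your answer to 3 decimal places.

At I = 45100.2: Q = 48.397.
dQ/dI = 17.02/I = 0.000377382 at this income.
η = (dQ/dI)·(I/Q) = 0.000377382 × (45100.2/48.397) = 0.352.

0.352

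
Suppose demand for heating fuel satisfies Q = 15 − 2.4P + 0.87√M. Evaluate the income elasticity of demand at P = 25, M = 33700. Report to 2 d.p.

0.70

At P = 25, M = 33700: Q = 114.711.
Holding P constant, ∂Q/∂M = 0.87/(2√M) = 0.0023696.
η_M = (∂Q/∂M)·(M/Q) = 0.0023696 × (33700/114.711) = 0.70.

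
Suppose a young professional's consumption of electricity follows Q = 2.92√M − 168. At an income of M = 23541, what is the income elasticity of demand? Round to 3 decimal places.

At M = 23541: Q = 280.018.
dQ/dM = 2.92/(2√M) = 0.00951569 at this income.
η = (dQ/dM)·(M/Q) = 0.00951569 × (23541/280.018) = 0.800.

0.800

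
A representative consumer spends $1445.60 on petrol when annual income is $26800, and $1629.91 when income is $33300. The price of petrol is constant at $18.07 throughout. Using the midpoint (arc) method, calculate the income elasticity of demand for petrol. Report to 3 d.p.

With a constant price, Q₁ = 1445.60/18.07 = 80.000 and Q₂ = 1629.91/18.07 = 90.200 (equivalently, work directly with expenditure since P cancels).
Midpoint %ΔQ = (1629.91 − 1445.60)/1537.76 = 0.11986; midpoint %ΔI = (33300 − 26800)/30050 = 0.21631.
η = 0.11986 / 0.21631 = 0.554.

0.554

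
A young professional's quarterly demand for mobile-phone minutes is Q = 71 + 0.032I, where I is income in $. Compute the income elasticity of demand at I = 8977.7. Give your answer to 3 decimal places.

At I = 8977.7: Q = 358.286.
dQ/dI = 0.032.
η = (dQ/dI)·(I/Q) = 0.032 × (8977.7/358.286) = 0.802.

0.802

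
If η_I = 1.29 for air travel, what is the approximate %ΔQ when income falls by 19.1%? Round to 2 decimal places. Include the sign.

-24.64%

%ΔQ ≈ η × %ΔI = 1.29 × (-19.1%) = -24.64%.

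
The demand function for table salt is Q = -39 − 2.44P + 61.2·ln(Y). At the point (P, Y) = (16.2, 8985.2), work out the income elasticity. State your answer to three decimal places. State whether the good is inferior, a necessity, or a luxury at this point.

At P = 16.2, Y = 8985.2: Q = 478.596.
Holding P constant, ∂Q/∂Y = 61.2/Y = 0.0068112.
η_Y = (∂Q/∂Y)·(Y/Q) = 0.0068112 × (8985.2/478.596) = 0.128.
Since 0 < η < 1, this is a necessity.

0.128 (necessity)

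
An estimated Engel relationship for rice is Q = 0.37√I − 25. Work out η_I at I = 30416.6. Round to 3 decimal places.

At I = 30416.6: Q = 39.529.
dQ/dI = 0.37/(2√I) = 0.00106076 at this income.
η = (dQ/dI)·(I/Q) = 0.00106076 × (30416.6/39.529) = 0.816.

0.816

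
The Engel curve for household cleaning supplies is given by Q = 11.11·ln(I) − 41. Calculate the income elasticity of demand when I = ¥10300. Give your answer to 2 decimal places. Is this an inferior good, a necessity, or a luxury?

At I = 10300: Q = 61.655.
dQ/dI = 11.11/I = 0.00107864 at this income.
η = (dQ/dI)·(I/Q) = 0.00107864 × (10300/61.655) = 0.18.
Since 0 < η < 1, the good is a necessity.

0.18 (necessity)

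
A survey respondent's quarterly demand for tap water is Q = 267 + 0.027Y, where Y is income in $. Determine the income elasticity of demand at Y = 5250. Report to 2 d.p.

At Y = 5250: Q = 408.750.
dQ/dY = 0.027.
η = (dQ/dY)·(Y/Q) = 0.027 × (5250/408.750) = 0.35.

0.35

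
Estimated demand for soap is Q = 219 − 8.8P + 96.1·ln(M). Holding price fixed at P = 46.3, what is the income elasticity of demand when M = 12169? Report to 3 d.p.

At P = 46.3, M = 12169: Q = 715.539.
Holding P constant, ∂Q/∂M = 96.1/M = 0.00789712.
η_M = (∂Q/∂M)·(M/Q) = 0.00789712 × (12169/715.539) = 0.134.

0.134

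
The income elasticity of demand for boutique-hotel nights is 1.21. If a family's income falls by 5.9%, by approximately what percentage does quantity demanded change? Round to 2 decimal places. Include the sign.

%ΔQ ≈ η × %ΔI = 1.21 × (-5.9%) = -7.14%.

-7.14%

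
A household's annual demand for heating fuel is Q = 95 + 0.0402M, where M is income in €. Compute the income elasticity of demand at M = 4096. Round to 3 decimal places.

0.634

At M = 4096: Q = 259.659.
dQ/dM = 0.0402.
η = (dQ/dM)·(M/Q) = 0.0402 × (4096/259.659) = 0.634.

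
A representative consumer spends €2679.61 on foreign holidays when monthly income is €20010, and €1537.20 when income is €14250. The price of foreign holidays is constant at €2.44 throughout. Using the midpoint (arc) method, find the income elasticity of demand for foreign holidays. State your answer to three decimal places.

With a constant price, Q₁ = 2679.61/2.44 = 1098.201 and Q₂ = 1537.20/2.44 = 630.000 (equivalently, work directly with expenditure since P cancels).
Midpoint %ΔQ = (1537.20 − 2679.61)/2108.41 = -0.54184; midpoint %ΔI = (14250 − 20010)/17130 = -0.33625.
η = -0.54184 / -0.33625 = 1.611.

1.611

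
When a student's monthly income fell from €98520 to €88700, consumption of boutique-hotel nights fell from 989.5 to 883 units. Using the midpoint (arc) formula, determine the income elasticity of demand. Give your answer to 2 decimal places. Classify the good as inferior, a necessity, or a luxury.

ΔQ = 883 − 989.5 = -106.5; midpoint Q̄ = (989.5 + 883)/2 = 936.25.
ΔI = 88700 − 98520 = -9820; midpoint Ī = (98520 + 88700)/2 = 93610.
η = (ΔQ/Q̄) ÷ (ΔI/Ī) = (-106.5/936.25) ÷ (-9820/93610) = 1.08.
η > 1 ⇒ luxury.

1.08 (luxury)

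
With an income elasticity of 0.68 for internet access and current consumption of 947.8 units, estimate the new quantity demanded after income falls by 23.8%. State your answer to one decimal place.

794.4

%ΔQ ≈ η × %ΔI = 0.68 × (-23.8%) = -16.184%.
New Q ≈ 947.8 × (1 − 0.16184) = 794.4.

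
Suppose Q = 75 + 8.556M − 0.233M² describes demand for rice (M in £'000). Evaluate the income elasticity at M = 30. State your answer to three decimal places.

At M = 30: Q = 121.9800.
dQ/dM = 8.556 − 0.466M = -5.42400.
η = (dQ/dM)·(M/Q) = -5.42400 × (30/121.9800) = -1.334.

-1.334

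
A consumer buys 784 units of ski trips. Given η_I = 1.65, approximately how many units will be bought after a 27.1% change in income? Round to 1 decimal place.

1134.6

%ΔQ ≈ η × %ΔI = 1.65 × 27.1% = 44.715%.
New Q ≈ 784 × (1 + 0.44715) = 1134.6.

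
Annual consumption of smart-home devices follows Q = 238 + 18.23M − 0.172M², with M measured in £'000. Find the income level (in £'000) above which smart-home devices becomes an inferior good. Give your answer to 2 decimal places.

dQ/dM = 18.23 − 0.344M.
The good is inferior where dQ/dM < 0. Setting dQ/dM = 0 gives M = 18.23 / 0.344 = 52.99.

52.99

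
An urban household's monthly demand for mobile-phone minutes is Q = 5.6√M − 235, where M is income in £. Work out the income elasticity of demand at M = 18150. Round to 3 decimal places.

0.726

At M = 18150: Q = 519.443.
dQ/dM = 5.6/(2√M) = 0.0207835 at this income.
η = (dQ/dM)·(M/Q) = 0.0207835 × (18150/519.443) = 0.726.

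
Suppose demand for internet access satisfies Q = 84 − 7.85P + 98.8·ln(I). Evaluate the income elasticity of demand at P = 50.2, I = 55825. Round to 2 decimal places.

At P = 50.2, I = 55825: Q = 769.812.
Holding P constant, ∂Q/∂I = 98.8/I = 0.00176982.
η_I = (∂Q/∂I)·(I/Q) = 0.00176982 × (55825/769.812) = 0.13.

0.13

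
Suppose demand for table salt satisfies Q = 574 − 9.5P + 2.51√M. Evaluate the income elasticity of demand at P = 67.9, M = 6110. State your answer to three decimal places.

0.784

At P = 67.9, M = 6110: Q = 125.148.
Holding P constant, ∂Q/∂M = 2.51/(2√M) = 0.0160555.
η_M = (∂Q/∂M)·(M/Q) = 0.0160555 × (6110/125.148) = 0.784.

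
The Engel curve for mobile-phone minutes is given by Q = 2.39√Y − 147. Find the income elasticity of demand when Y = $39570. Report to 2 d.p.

At Y = 39570: Q = 328.424.
dQ/dY = 2.39/(2√Y) = 0.00600738 at this income.
η = (dQ/dY)·(Y/Q) = 0.00600738 × (39570/328.424) = 0.72.

0.72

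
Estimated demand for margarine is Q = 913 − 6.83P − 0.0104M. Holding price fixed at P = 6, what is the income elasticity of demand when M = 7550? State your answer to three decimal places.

At P = 6, M = 7550: Q = 793.500.
Holding P constant, ∂Q/∂M = −0.0104.
η_M = (∂Q/∂M)·(M/Q) = -0.0104 × (7550/793.500) = -0.099.

-0.099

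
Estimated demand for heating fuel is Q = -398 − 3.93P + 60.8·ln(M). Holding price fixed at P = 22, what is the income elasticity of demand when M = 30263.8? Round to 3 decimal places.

At P = 22, M = 30263.8: Q = 142.857.
Holding P constant, ∂Q/∂M = 60.8/M = 0.002009.
η_M = (∂Q/∂M)·(M/Q) = 0.002009 × (30263.8/142.857) = 0.426.

0.426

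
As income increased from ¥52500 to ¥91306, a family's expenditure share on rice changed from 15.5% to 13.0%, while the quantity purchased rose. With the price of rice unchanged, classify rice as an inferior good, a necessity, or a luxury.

necessity

Quantity rises but the budget share falls as income rises, so 0 < η < 1.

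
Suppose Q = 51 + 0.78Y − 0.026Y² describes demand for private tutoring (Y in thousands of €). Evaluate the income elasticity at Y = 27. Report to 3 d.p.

At Y = 27: Q = 53.1060.
dQ/dY = 0.78 − 0.052Y = -0.62400.
η = (dQ/dY)·(Y/Q) = -0.62400 × (27/53.1060) = -0.317.

-0.317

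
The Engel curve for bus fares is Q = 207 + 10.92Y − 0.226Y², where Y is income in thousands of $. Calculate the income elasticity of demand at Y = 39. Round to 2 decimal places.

-0.90

At Y = 39: Q = 289.1340.
dQ/dY = 10.92 − 0.452Y = -6.70800.
η = (dQ/dY)·(Y/Q) = -6.70800 × (39/289.1340) = -0.90.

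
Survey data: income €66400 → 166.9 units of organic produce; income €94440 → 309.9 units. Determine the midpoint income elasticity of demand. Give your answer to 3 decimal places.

ΔQ = 309.9 − 166.9 = 143; midpoint Q̄ = (166.9 + 309.9)/2 = 238.4.
ΔI = 94440 − 66400 = 28040; midpoint Ī = (66400 + 94440)/2 = 80420.
η = (ΔQ/Q̄) ÷ (ΔI/Ī) = (143/238.4) ÷ (28040/80420) = 1.720.

1.720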